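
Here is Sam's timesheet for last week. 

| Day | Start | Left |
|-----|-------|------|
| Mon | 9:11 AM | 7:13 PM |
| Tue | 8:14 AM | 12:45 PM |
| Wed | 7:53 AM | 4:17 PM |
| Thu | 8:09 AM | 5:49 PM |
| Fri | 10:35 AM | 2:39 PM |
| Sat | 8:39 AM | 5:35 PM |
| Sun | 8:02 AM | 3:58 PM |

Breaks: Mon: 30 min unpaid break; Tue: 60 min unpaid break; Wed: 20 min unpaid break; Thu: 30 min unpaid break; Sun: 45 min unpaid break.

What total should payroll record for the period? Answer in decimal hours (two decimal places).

50.47 hours

Mon: 9:11 AM–7:13 PM = 10 h 2 min; less 30 min break → 9 h 32 min
Tue: 8:14 AM–12:45 PM = 4 h 31 min; less 60 min break → 3 h 31 min
Wed: 7:53 AM–4:17 PM = 8 h 24 min; less 20 min break → 8 h 4 min
Thu: 8:09 AM–5:49 PM = 9 h 40 min; less 30 min break → 9 h 10 min
Fri: 10:35 AM–2:39 PM = 4 h 4 min
Sat: 8:39 AM–5:35 PM = 8 h 56 min
Sun: 8:02 AM–3:58 PM = 7 h 56 min; less 45 min break → 7 h 11 min
Total: 9 h 32 min + 3 h 31 min + 8 h 4 min + 9 h 10 min + 4 h 4 min + 8 h 56 min + 7 h 11 min = 50 h 28 min.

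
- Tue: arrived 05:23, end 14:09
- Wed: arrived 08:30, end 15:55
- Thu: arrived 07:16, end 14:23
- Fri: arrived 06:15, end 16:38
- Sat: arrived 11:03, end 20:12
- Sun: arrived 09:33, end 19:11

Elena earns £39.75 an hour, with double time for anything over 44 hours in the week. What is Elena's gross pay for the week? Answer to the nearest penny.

Tue: 05:23–14:09 = 8 h 46 min
Wed: 08:30–15:55 = 7 h 25 min
Thu: 07:16–14:23 = 7 h 7 min
Fri: 06:15–16:38 = 10 h 23 min
Sat: 11:03–20:12 = 9 h 9 min
Sun: 09:33–19:11 = 9 h 38 min
Total worked: 52 h 28 min = 3148 min.
Regular 44 h 0 min = 2640 min at £39.75/h; overtime 8 h 28 min = 508 min at £79.50/h.
Pay = (2640 × £39.75 + 508 × £79.50) ÷ 60 = £2422.10.

£2422.10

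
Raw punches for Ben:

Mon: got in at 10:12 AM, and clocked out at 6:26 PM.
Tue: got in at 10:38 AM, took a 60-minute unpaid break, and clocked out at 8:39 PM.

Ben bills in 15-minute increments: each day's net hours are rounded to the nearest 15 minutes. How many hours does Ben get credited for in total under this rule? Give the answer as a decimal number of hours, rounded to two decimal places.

Mon: 10:12 AM–6:26 PM = 8 h 14 min → rounds to 8 h 15 min
Tue: 10:38 AM–8:39 PM = 10 h 1 min − 60 min = 9 h 1 min → rounds to 9 h 0 min
Total credited: 17 h 15 min.

17.25 hours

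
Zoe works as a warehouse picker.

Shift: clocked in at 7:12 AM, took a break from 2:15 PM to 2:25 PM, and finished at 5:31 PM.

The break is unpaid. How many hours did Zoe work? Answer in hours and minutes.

10 h 9 min

Shift: 7:12 AM–5:31 PM = 10 h 19 min; less 10 min break → 10 h 9 min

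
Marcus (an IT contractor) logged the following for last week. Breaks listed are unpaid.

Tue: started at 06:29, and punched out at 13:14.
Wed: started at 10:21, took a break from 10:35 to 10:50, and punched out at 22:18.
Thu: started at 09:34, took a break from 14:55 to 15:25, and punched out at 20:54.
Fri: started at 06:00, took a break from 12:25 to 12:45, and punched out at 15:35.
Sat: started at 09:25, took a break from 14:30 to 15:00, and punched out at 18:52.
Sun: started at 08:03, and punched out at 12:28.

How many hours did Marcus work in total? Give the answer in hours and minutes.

Tue: 06:29–13:14 = 6 h 45 min
Wed: 10:21–22:18 = 11 h 57 min; less 15 min break → 11 h 42 min
Thu: 09:34–20:54 = 11 h 20 min; less 30 min break → 10 h 50 min
Fri: 06:00–15:35 = 9 h 35 min; less 20 min break → 9 h 15 min
Sat: 09:25–18:52 = 9 h 27 min; less 30 min break → 8 h 57 min
Sun: 08:03–12:28 = 4 h 25 min
Total: 6 h 45 min + 11 h 42 min + 10 h 50 min + 9 h 15 min + 8 h 57 min + 4 h 25 min = 51 h 54 min.

51 h 54 min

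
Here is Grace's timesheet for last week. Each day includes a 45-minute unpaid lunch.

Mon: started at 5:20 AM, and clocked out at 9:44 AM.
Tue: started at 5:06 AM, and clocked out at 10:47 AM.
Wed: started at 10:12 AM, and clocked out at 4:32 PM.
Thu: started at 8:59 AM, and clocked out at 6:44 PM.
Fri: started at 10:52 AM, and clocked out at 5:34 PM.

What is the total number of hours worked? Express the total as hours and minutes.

29 h 7 min

Mon: 5:20 AM–9:44 AM = 4 h 24 min; less 45 min break → 3 h 39 min
Tue: 5:06 AM–10:47 AM = 5 h 41 min; less 45 min break → 4 h 56 min
Wed: 10:12 AM–4:32 PM = 6 h 20 min; less 45 min break → 5 h 35 min
Thu: 8:59 AM–6:44 PM = 9 h 45 min; less 45 min break → 9 h 0 min
Fri: 10:52 AM–5:34 PM = 6 h 42 min; less 45 min break → 5 h 57 min
Total: 3 h 39 min + 4 h 56 min + 5 h 35 min + 9 h 0 min + 5 h 57 min = 29 h 7 min.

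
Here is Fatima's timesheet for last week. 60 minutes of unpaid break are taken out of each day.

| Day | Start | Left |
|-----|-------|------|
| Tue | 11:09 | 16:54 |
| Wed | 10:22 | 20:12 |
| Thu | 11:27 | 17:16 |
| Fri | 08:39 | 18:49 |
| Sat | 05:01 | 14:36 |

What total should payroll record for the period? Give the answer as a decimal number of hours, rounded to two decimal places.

Tue: 11:09–16:54 = 5 h 45 min; less 60 min break → 4 h 45 min
Wed: 10:22–20:12 = 9 h 50 min; less 60 min break → 8 h 50 min
Thu: 11:27–17:16 = 5 h 49 min; less 60 min break → 4 h 49 min
Fri: 08:39–18:49 = 10 h 10 min; less 60 min break → 9 h 10 min
Sat: 05:01–14:36 = 9 h 35 min; less 60 min break → 8 h 35 min
Total: 4 h 45 min + 8 h 50 min + 4 h 49 min + 9 h 10 min + 8 h 35 min = 36 h 9 min.

36.15 hours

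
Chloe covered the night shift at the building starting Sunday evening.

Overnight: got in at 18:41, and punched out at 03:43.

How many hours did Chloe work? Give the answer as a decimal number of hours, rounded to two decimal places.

9.03 hours

Overnight: 18:41 → midnight = 5 h 19 min; midnight → 03:43 = 3 h 43 min; span 9 h 2 min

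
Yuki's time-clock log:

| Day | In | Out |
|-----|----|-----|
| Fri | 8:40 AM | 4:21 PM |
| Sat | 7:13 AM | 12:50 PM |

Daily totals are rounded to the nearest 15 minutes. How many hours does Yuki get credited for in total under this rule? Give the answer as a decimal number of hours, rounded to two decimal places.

13.25 hours

Fri: 8:40 AM–4:21 PM = 7 h 41 min → rounds to 7 h 45 min
Sat: 7:13 AM–12:50 PM = 5 h 37 min → rounds to 5 h 30 min
Total credited: 13 h 15 min.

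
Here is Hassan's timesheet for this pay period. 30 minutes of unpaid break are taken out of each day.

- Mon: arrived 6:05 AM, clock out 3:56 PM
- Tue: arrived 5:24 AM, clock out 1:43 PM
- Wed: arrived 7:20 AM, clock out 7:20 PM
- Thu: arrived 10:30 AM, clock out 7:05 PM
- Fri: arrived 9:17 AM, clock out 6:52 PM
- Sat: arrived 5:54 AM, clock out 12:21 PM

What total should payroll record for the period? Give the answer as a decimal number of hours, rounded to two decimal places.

Mon: 6:05 AM–3:56 PM = 9 h 51 min; less 30 min break → 9 h 21 min
Tue: 5:24 AM–1:43 PM = 8 h 19 min; less 30 min break → 7 h 49 min
Wed: 7:20 AM–7:20 PM = 12 h 0 min; less 30 min break → 11 h 30 min
Thu: 10:30 AM–7:05 PM = 8 h 35 min; less 30 min break → 8 h 5 min
Fri: 9:17 AM–6:52 PM = 9 h 35 min; less 30 min break → 9 h 5 min
Sat: 5:54 AM–12:21 PM = 6 h 27 min; less 30 min break → 5 h 57 min
Total: 9 h 21 min + 7 h 49 min + 11 h 30 min + 8 h 5 min + 9 h 5 min + 5 h 57 min = 51 h 47 min.

51.78 hours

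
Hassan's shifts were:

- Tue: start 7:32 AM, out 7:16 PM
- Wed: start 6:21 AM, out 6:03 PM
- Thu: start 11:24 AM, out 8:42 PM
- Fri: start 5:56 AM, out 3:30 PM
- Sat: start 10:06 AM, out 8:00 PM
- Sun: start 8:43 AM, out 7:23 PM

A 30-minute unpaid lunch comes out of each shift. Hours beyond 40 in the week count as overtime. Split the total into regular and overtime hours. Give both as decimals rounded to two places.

Tue: 7:32 AM–7:16 PM = 11 h 44 min; less 30 min break → 11 h 14 min
Wed: 6:21 AM–6:03 PM = 11 h 42 min; less 30 min break → 11 h 12 min
Thu: 11:24 AM–8:42 PM = 9 h 18 min; less 30 min break → 8 h 48 min
Fri: 5:56 AM–3:30 PM = 9 h 34 min; less 30 min break → 9 h 4 min
Sat: 10:06 AM–8:00 PM = 9 h 54 min; less 30 min break → 9 h 24 min
Sun: 8:43 AM–7:23 PM = 10 h 40 min; less 30 min break → 10 h 10 min
Total worked: 59 h 52 min = 59.87 h.
Threshold 40 h → overtime 19 h 52 min, regular 40 h 0 min.

Regular 40.00 hours, overtime 19.87 hours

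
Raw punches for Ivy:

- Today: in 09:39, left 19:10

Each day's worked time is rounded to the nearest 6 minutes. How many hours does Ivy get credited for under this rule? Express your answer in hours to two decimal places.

9.50 hours

Today: 09:39–19:10 = 9 h 31 min → rounds to 9 h 30 min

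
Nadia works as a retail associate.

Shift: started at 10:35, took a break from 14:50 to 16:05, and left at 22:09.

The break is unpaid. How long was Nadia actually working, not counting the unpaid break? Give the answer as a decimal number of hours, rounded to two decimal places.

Shift: 10:35–22:09 = 11 h 34 min; less 75 min break → 10 h 19 min

10.32 hours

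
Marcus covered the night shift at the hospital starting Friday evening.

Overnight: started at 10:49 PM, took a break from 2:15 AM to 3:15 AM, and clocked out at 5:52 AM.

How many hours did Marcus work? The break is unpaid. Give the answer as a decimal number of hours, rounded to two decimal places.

Overnight: 10:49 PM → midnight = 1 h 11 min; midnight → 5:52 AM = 5 h 52 min; span 7 h 3 min; less 60 min break → 6 h 3 min

6.05 hours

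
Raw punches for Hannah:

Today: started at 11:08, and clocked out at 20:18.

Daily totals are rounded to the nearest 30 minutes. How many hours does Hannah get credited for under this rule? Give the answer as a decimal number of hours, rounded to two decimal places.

Today: 11:08–20:18 = 9 h 10 min → rounds to 9 h 0 min

9.00 hours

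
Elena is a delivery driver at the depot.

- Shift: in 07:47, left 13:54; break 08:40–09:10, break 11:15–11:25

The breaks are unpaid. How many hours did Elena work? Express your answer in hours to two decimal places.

5.45 hours

Shift: 07:47–13:54 = 6 h 7 min; less 40 min break → 5 h 27 min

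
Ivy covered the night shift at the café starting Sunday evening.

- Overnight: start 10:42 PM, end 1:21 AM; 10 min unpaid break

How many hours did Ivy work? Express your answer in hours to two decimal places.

2.48 hours

Overnight: 10:42 PM → midnight = 1 h 18 min; midnight → 1:21 AM = 1 h 21 min; span 2 h 39 min; less 10 min break → 2 h 29 min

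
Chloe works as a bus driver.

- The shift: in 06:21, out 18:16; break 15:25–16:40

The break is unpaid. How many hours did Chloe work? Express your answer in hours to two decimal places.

10.67 hours

The shift: 06:21–18:16 = 11 h 55 min; less 75 min break → 10 h 40 min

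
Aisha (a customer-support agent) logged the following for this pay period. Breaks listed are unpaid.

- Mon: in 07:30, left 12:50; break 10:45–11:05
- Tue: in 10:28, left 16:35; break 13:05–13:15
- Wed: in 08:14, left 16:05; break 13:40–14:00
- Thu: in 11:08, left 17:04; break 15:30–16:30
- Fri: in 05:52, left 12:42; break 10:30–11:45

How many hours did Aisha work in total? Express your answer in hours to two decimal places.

28.98 hours

Mon: 07:30–12:50 = 5 h 20 min; less 20 min break → 5 h 0 min
Tue: 10:28–16:35 = 6 h 7 min; less 10 min break → 5 h 57 min
Wed: 08:14–16:05 = 7 h 51 min; less 20 min break → 7 h 31 min
Thu: 11:08–17:04 = 5 h 56 min; less 60 min break → 4 h 56 min
Fri: 05:52–12:42 = 6 h 50 min; less 75 min break → 5 h 35 min
Total: 5 h 0 min + 5 h 57 min + 7 h 31 min + 4 h 56 min + 5 h 35 min = 28 h 59 min.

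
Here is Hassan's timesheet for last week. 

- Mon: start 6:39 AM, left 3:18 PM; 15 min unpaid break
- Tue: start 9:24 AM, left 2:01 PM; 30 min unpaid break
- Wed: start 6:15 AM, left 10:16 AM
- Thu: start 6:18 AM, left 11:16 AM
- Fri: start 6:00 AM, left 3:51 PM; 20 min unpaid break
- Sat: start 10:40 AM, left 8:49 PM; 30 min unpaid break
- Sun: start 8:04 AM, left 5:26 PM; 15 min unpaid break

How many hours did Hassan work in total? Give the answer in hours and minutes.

Mon: 6:39 AM–3:18 PM = 8 h 39 min; less 15 min break → 8 h 24 min
Tue: 9:24 AM–2:01 PM = 4 h 37 min; less 30 min break → 4 h 7 min
Wed: 6:15 AM–10:16 AM = 4 h 1 min
Thu: 6:18 AM–11:16 AM = 4 h 58 min
Fri: 6:00 AM–3:51 PM = 9 h 51 min; less 20 min break → 9 h 31 min
Sat: 10:40 AM–8:49 PM = 10 h 9 min; less 30 min break → 9 h 39 min
Sun: 8:04 AM–5:26 PM = 9 h 22 min; less 15 min break → 9 h 7 min
Total: 8 h 24 min + 4 h 7 min + 4 h 1 min + 4 h 58 min + 9 h 31 min + 9 h 39 min + 9 h 7 min = 49 h 47 min.

49 h 47 min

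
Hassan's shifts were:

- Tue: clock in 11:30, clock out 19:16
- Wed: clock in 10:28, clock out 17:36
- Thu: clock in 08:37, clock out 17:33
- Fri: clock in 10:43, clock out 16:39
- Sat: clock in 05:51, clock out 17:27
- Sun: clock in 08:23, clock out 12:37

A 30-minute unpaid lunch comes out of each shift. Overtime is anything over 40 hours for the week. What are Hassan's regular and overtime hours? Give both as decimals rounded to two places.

Tue: 11:30–19:16 = 7 h 46 min; less 30 min break → 7 h 16 min
Wed: 10:28–17:36 = 7 h 8 min; less 30 min break → 6 h 38 min
Thu: 08:37–17:33 = 8 h 56 min; less 30 min break → 8 h 26 min
Fri: 10:43–16:39 = 5 h 56 min; less 30 min break → 5 h 26 min
Sat: 05:51–17:27 = 11 h 36 min; less 30 min break → 11 h 6 min
Sun: 08:23–12:37 = 4 h 14 min; less 30 min break → 3 h 44 min
Total worked: 42 h 36 min = 42.60 h.
Threshold 40 h → overtime 2 h 36 min, regular 40 h 0 min.

Regular 40.00 hours, overtime 2.60 hours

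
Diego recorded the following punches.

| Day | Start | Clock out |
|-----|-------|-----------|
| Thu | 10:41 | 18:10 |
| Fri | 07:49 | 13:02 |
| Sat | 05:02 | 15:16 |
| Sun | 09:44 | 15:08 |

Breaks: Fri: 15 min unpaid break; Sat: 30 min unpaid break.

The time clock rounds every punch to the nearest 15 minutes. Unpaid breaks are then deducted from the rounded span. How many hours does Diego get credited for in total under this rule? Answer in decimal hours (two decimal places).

27.75 hours

Thu: in 10:41→10:45, out 18:10→18:15; 7 h 30 min
Fri: in 07:49→07:45, out 13:02→13:00; 5 h 15 min − 15 min = 5 h 0 min
Sat: in 05:02→05:00, out 15:16→15:15; 10 h 15 min − 30 min = 9 h 45 min
Sun: in 09:44→09:45, out 15:08→15:15; 5 h 30 min
Total credited: 27 h 45 min.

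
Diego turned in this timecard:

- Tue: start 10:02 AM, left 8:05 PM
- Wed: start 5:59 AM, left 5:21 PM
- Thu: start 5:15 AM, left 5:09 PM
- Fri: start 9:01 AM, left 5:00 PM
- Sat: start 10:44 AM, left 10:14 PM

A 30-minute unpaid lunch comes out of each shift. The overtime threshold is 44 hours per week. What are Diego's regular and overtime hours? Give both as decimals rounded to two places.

Tue: 10:02 AM–8:05 PM = 10 h 3 min; less 30 min break → 9 h 33 min
Wed: 5:59 AM–5:21 PM = 11 h 22 min; less 30 min break → 10 h 52 min
Thu: 5:15 AM–5:09 PM = 11 h 54 min; less 30 min break → 11 h 24 min
Fri: 9:01 AM–5:00 PM = 7 h 59 min; less 30 min break → 7 h 29 min
Sat: 10:44 AM–10:14 PM = 11 h 30 min; less 30 min break → 11 h 0 min
Total worked: 50 h 18 min = 50.30 h.
Threshold 44 h → overtime 6 h 18 min, regular 44 h 0 min.

Regular 44.00 hours, overtime 6.30 hours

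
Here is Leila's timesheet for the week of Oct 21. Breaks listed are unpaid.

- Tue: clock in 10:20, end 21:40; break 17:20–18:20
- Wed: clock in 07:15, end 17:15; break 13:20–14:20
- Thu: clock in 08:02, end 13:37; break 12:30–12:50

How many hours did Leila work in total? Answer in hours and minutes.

Tue: 10:20–21:40 = 11 h 20 min; less 60 min break → 10 h 20 min
Wed: 07:15–17:15 = 10 h 0 min; less 60 min break → 9 h 0 min
Thu: 08:02–13:37 = 5 h 35 min; less 20 min break → 5 h 15 min
Total: 10 h 20 min + 9 h 0 min + 5 h 15 min = 24 h 35 min.

24 h 35 min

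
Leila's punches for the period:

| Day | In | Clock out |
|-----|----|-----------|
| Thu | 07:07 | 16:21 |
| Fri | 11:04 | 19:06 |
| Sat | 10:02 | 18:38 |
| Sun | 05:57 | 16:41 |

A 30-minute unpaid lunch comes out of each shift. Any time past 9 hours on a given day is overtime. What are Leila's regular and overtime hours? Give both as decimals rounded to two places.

Regular 33.37 hours, overtime 1.23 hours

Thu: 07:07–16:21 = 9 h 14 min; less 30 min break → 8 h 44 min
Fri: 11:04–19:06 = 8 h 2 min; less 30 min break → 7 h 32 min
Sat: 10:02–18:38 = 8 h 36 min; less 30 min break → 8 h 6 min
Sun: 05:57–16:41 = 10 h 44 min; less 30 min break → 10 h 14 min
Thu reg 8 h 44 min / OT 0 h 0 min; Fri reg 7 h 32 min / OT 0 h 0 min; Sat reg 8 h 6 min / OT 0 h 0 min; Sun reg 9 h 0 min / OT 1 h 14 min.
Totals: regular 33 h 22 min, overtime 1 h 14 min.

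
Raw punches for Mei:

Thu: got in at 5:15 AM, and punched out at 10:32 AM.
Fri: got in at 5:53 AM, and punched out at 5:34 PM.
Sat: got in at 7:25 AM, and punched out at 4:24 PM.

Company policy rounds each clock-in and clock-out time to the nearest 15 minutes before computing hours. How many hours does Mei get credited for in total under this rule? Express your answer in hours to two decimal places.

Thu: in 5:15 AM→5:15 AM, out 10:32 AM→10:30 AM; 5 h 15 min
Fri: in 5:53 AM→6:00 AM, out 5:34 PM→5:30 PM; 11 h 30 min
Sat: in 7:25 AM→7:30 AM, out 4:24 PM→4:30 PM; 9 h 0 min
Total credited: 25 h 45 min.

25.75 hours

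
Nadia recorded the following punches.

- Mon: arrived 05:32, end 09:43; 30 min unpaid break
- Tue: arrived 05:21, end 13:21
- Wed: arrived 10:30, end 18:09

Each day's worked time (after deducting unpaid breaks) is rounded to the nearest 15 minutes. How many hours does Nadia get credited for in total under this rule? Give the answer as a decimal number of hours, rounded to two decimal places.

Mon: 05:32–09:43 = 4 h 11 min − 30 min = 3 h 41 min → rounds to 3 h 45 min
Tue: 05:21–13:21 = 8 h 0 min → rounds to 8 h 0 min
Wed: 10:30–18:09 = 7 h 39 min → rounds to 7 h 45 min
Total credited: 19 h 30 min.

19.50 hours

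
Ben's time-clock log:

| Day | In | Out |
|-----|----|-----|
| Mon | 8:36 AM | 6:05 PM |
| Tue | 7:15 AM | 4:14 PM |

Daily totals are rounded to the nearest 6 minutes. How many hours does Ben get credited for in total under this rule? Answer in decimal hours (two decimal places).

Mon: 8:36 AM–6:05 PM = 9 h 29 min → rounds to 9 h 30 min
Tue: 7:15 AM–4:14 PM = 8 h 59 min → rounds to 9 h 0 min
Total credited: 18 h 30 min.

18.50 hours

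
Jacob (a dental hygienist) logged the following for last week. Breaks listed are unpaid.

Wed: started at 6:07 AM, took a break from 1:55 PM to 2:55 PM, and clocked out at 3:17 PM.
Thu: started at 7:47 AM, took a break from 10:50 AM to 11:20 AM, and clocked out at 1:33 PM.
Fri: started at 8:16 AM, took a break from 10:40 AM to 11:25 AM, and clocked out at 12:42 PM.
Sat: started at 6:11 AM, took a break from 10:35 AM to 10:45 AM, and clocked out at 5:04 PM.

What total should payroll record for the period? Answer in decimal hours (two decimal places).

27.83 hours

Wed: 6:07 AM–3:17 PM = 9 h 10 min; less 60 min break → 8 h 10 min
Thu: 7:47 AM–1:33 PM = 5 h 46 min; less 30 min break → 5 h 16 min
Fri: 8:16 AM–12:42 PM = 4 h 26 min; less 45 min break → 3 h 41 min
Sat: 6:11 AM–5:04 PM = 10 h 53 min; less 10 min break → 10 h 43 min
Total: 8 h 10 min + 5 h 16 min + 3 h 41 min + 10 h 43 min = 27 h 50 min.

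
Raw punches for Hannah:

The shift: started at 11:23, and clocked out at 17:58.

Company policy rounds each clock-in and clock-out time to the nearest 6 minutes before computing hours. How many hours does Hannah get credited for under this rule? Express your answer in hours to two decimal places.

The shift: in 11:23→11:24, out 17:58→18:00; 6 h 36 min

6.60 hours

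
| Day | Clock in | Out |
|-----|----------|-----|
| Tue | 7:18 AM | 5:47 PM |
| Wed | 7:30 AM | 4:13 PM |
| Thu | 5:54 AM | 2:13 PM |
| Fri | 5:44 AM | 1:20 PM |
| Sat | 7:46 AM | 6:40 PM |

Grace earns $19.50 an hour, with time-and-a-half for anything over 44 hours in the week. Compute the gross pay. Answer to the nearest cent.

$916.99

Tue: 7:18 AM–5:47 PM = 10 h 29 min
Wed: 7:30 AM–4:13 PM = 8 h 43 min
Thu: 5:54 AM–2:13 PM = 8 h 19 min
Fri: 5:44 AM–1:20 PM = 7 h 36 min
Sat: 7:46 AM–6:40 PM = 10 h 54 min
Total worked: 46 h 1 min = 2761 min.
Regular 44 h 0 min = 2640 min at $19.50/h; overtime 2 h 1 min = 121 min at $29.25/h.
Pay = (2640 × $19.50 + 121 × $29.25) ÷ 60 = $916.99.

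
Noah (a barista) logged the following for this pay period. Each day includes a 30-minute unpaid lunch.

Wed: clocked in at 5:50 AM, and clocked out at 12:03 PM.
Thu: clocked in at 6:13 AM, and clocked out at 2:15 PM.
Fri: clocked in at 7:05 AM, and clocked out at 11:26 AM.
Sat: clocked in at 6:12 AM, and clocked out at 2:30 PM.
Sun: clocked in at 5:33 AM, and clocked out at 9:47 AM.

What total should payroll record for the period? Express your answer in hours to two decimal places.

Wed: 5:50 AM–12:03 PM = 6 h 13 min; less 30 min break → 5 h 43 min
Thu: 6:13 AM–2:15 PM = 8 h 2 min; less 30 min break → 7 h 32 min
Fri: 7:05 AM–11:26 AM = 4 h 21 min; less 30 min break → 3 h 51 min
Sat: 6:12 AM–2:30 PM = 8 h 18 min; less 30 min break → 7 h 48 min
Sun: 5:33 AM–9:47 AM = 4 h 14 min; less 30 min break → 3 h 44 min
Total: 5 h 43 min + 7 h 32 min + 3 h 51 min + 7 h 48 min + 3 h 44 min = 28 h 38 min.

28.63 hours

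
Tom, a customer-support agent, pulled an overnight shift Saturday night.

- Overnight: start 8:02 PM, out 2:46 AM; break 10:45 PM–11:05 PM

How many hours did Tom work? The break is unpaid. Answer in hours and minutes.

6 h 24 min

Overnight: 8:02 PM → midnight = 3 h 58 min; midnight → 2:46 AM = 2 h 46 min; span 6 h 44 min; less 20 min break → 6 h 24 min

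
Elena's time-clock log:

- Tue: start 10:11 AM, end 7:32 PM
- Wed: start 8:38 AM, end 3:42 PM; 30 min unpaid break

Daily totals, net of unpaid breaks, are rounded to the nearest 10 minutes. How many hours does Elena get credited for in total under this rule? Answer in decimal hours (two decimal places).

15.83 hours

Tue: 10:11 AM–7:32 PM = 9 h 21 min → rounds to 9 h 20 min
Wed: 8:38 AM–3:42 PM = 7 h 4 min − 30 min = 6 h 34 min → rounds to 6 h 30 min
Total credited: 15 h 50 min.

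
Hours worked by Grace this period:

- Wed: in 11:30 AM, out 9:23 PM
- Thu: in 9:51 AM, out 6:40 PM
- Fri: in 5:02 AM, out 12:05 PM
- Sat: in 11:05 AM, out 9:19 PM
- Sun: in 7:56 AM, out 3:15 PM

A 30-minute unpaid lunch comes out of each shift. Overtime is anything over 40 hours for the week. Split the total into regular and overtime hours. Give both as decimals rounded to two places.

Regular 40.00 hours, overtime 0.80 hours

Wed: 11:30 AM–9:23 PM = 9 h 53 min; less 30 min break → 9 h 23 min
Thu: 9:51 AM–6:40 PM = 8 h 49 min; less 30 min break → 8 h 19 min
Fri: 5:02 AM–12:05 PM = 7 h 3 min; less 30 min break → 6 h 33 min
Sat: 11:05 AM–9:19 PM = 10 h 14 min; less 30 min break → 9 h 44 min
Sun: 7:56 AM–3:15 PM = 7 h 19 min; less 30 min break → 6 h 49 min
Total worked: 40 h 48 min = 40.80 h.
Threshold 40 h → overtime 0 h 48 min, regular 40 h 0 min.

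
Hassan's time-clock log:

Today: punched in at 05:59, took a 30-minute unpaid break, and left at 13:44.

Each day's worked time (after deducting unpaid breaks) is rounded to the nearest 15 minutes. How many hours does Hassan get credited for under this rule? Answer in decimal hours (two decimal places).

Today: 05:59–13:44 = 7 h 45 min − 30 min = 7 h 15 min → rounds to 7 h 15 min

7.25 hours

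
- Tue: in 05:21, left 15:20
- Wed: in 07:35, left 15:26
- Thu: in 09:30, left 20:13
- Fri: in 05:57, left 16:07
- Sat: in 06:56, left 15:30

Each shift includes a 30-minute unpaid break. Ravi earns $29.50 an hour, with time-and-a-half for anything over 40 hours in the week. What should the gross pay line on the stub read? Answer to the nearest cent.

Tue: 05:21–15:20 = 9 h 59 min; less 30 min break → 9 h 29 min
Wed: 07:35–15:26 = 7 h 51 min; less 30 min break → 7 h 21 min
Thu: 09:30–20:13 = 10 h 43 min; less 30 min break → 10 h 13 min
Fri: 05:57–16:07 = 10 h 10 min; less 30 min break → 9 h 40 min
Sat: 06:56–15:30 = 8 h 34 min; less 30 min break → 8 h 4 min
Total worked: 44 h 47 min = 2687 min.
Regular 40 h 0 min = 2400 min at $29.50/h; overtime 4 h 47 min = 287 min at $44.25/h.
Pay = (2400 × $29.50 + 287 × $44.25) ÷ 60 = $1391.66.

$1391.66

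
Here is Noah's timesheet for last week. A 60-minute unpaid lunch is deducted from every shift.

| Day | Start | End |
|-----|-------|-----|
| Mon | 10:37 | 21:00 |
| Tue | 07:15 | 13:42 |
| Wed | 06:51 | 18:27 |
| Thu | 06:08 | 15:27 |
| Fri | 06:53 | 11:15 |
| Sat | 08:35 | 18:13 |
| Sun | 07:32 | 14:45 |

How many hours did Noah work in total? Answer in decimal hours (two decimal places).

51.97 hours

Mon: 10:37–21:00 = 10 h 23 min; less 60 min break → 9 h 23 min
Tue: 07:15–13:42 = 6 h 27 min; less 60 min break → 5 h 27 min
Wed: 06:51–18:27 = 11 h 36 min; less 60 min break → 10 h 36 min
Thu: 06:08–15:27 = 9 h 19 min; less 60 min break → 8 h 19 min
Fri: 06:53–11:15 = 4 h 22 min; less 60 min break → 3 h 22 min
Sat: 08:35–18:13 = 9 h 38 min; less 60 min break → 8 h 38 min
Sun: 07:32–14:45 = 7 h 13 min; less 60 min break → 6 h 13 min
Total: 9 h 23 min + 5 h 27 min + 10 h 36 min + 8 h 19 min + 3 h 22 min + 8 h 38 min + 6 h 13 min = 51 h 58 min.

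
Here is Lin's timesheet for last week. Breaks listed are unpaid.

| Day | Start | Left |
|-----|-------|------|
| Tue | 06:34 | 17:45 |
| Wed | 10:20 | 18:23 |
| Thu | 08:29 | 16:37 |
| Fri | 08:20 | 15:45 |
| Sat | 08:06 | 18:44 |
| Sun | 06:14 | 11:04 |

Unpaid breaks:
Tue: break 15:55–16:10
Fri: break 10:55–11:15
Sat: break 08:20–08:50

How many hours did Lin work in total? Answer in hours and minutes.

49 h 10 min

Tue: 06:34–17:45 = 11 h 11 min; less 15 min break → 10 h 56 min
Wed: 10:20–18:23 = 8 h 3 min
Thu: 08:29–16:37 = 8 h 8 min
Fri: 08:20–15:45 = 7 h 25 min; less 20 min break → 7 h 5 min
Sat: 08:06–18:44 = 10 h 38 min; less 30 min break → 10 h 8 min
Sun: 06:14–11:04 = 4 h 50 min
Total: 10 h 56 min + 8 h 3 min + 8 h 8 min + 7 h 5 min + 10 h 8 min + 4 h 50 min = 49 h 10 min.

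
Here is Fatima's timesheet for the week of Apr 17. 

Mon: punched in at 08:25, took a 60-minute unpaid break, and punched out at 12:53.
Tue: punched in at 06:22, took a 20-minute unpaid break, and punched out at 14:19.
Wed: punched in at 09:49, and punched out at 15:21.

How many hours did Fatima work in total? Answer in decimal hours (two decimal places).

Mon: 08:25–12:53 = 4 h 28 min; less 60 min break → 3 h 28 min
Tue: 06:22–14:19 = 7 h 57 min; less 20 min break → 7 h 37 min
Wed: 09:49–15:21 = 5 h 32 min
Total: 3 h 28 min + 7 h 37 min + 5 h 32 min = 16 h 37 min.

16.62 hours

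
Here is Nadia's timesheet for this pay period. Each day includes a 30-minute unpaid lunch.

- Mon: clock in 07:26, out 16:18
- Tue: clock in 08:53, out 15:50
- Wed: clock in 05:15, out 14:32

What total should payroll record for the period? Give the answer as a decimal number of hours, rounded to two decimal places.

Mon: 07:26–16:18 = 8 h 52 min; less 30 min break → 8 h 22 min
Tue: 08:53–15:50 = 6 h 57 min; less 30 min break → 6 h 27 min
Wed: 05:15–14:32 = 9 h 17 min; less 30 min break → 8 h 47 min
Total: 8 h 22 min + 6 h 27 min + 8 h 47 min = 23 h 36 min.

23.60 hours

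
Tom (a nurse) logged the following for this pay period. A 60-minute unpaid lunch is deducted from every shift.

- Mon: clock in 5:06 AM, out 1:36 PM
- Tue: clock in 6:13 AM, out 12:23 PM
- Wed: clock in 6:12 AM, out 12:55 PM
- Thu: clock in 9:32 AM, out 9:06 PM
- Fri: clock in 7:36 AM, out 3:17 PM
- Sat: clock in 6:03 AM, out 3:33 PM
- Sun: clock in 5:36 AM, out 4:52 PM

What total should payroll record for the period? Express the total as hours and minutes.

54 h 24 min

Mon: 5:06 AM–1:36 PM = 8 h 30 min; less 60 min break → 7 h 30 min
Tue: 6:13 AM–12:23 PM = 6 h 10 min; less 60 min break → 5 h 10 min
Wed: 6:12 AM–12:55 PM = 6 h 43 min; less 60 min break → 5 h 43 min
Thu: 9:32 AM–9:06 PM = 11 h 34 min; less 60 min break → 10 h 34 min
Fri: 7:36 AM–3:17 PM = 7 h 41 min; less 60 min break → 6 h 41 min
Sat: 6:03 AM–3:33 PM = 9 h 30 min; less 60 min break → 8 h 30 min
Sun: 5:36 AM–4:52 PM = 11 h 16 min; less 60 min break → 10 h 16 min
Total: 7 h 30 min + 5 h 10 min + 5 h 43 min + 10 h 34 min + 6 h 41 min + 8 h 30 min + 10 h 16 min = 54 h 24 min.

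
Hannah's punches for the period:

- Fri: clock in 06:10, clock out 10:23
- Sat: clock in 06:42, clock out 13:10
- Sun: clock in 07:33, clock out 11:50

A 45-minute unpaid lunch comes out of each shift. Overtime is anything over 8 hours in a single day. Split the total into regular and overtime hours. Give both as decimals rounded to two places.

Regular 12.72 hours, overtime 0.00 hours

Fri: 06:10–10:23 = 4 h 13 min; less 45 min break → 3 h 28 min
Sat: 06:42–13:10 = 6 h 28 min; less 45 min break → 5 h 43 min
Sun: 07:33–11:50 = 4 h 17 min; less 45 min break → 3 h 32 min
Fri reg 3 h 28 min / OT 0 h 0 min; Sat reg 5 h 43 min / OT 0 h 0 min; Sun reg 3 h 32 min / OT 0 h 0 min.
Totals: regular 12 h 43 min, overtime 0 h 0 min.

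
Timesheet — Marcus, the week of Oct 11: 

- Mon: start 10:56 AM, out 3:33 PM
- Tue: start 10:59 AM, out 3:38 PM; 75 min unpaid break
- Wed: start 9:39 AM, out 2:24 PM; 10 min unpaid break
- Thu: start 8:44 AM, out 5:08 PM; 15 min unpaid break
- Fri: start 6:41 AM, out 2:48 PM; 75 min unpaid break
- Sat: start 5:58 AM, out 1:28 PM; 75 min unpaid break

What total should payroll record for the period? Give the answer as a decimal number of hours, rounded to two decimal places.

33.87 hours

Mon: 10:56 AM–3:33 PM = 4 h 37 min
Tue: 10:59 AM–3:38 PM = 4 h 39 min; less 75 min break → 3 h 24 min
Wed: 9:39 AM–2:24 PM = 4 h 45 min; less 10 min break → 4 h 35 min
Thu: 8:44 AM–5:08 PM = 8 h 24 min; less 15 min break → 8 h 9 min
Fri: 6:41 AM–2:48 PM = 8 h 7 min; less 75 min break → 6 h 52 min
Sat: 5:58 AM–1:28 PM = 7 h 30 min; less 75 min break → 6 h 15 min
Total: 4 h 37 min + 3 h 24 min + 4 h 35 min + 8 h 9 min + 6 h 52 min + 6 h 15 min = 33 h 52 min.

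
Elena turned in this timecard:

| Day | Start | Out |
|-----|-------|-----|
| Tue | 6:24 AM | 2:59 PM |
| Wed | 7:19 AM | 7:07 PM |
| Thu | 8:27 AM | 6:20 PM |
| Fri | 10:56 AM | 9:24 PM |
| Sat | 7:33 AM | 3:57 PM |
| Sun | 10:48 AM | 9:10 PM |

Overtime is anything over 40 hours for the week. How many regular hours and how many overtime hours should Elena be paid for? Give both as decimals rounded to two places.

Tue: 6:24 AM–2:59 PM = 8 h 35 min
Wed: 7:19 AM–7:07 PM = 11 h 48 min
Thu: 8:27 AM–6:20 PM = 9 h 53 min
Fri: 10:56 AM–9:24 PM = 10 h 28 min
Sat: 7:33 AM–3:57 PM = 8 h 24 min
Sun: 10:48 AM–9:10 PM = 10 h 22 min
Total worked: 59 h 30 min = 59.50 h.
Threshold 40 h → overtime 19 h 30 min, regular 40 h 0 min.

Regular 40.00 hours, overtime 19.50 hours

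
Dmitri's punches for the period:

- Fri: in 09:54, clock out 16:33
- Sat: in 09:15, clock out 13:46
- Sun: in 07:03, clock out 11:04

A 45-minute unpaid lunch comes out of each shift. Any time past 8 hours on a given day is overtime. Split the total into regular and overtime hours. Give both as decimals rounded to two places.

Regular 12.93 hours, overtime 0.00 hours

Fri: 09:54–16:33 = 6 h 39 min; less 45 min break → 5 h 54 min
Sat: 09:15–13:46 = 4 h 31 min; less 45 min break → 3 h 46 min
Sun: 07:03–11:04 = 4 h 1 min; less 45 min break → 3 h 16 min
Fri reg 5 h 54 min / OT 0 h 0 min; Sat reg 3 h 46 min / OT 0 h 0 min; Sun reg 3 h 16 min / OT 0 h 0 min.
Totals: regular 12 h 56 min, overtime 0 h 0 min.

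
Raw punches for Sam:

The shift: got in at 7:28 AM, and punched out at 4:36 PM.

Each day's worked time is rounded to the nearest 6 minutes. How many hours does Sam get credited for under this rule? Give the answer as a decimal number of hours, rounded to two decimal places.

The shift: 7:28 AM–4:36 PM = 9 h 8 min → rounds to 9 h 6 min

9.10 hours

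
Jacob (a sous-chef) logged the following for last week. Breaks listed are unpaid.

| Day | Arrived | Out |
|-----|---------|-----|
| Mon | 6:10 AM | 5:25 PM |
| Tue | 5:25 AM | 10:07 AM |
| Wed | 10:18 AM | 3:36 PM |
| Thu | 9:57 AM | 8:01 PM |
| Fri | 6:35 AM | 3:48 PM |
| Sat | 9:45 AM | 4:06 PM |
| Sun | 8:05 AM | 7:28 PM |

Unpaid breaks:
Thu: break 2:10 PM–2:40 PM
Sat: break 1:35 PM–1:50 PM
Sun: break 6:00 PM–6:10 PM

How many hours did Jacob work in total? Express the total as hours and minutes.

Mon: 6:10 AM–5:25 PM = 11 h 15 min
Tue: 5:25 AM–10:07 AM = 4 h 42 min
Wed: 10:18 AM–3:36 PM = 5 h 18 min
Thu: 9:57 AM–8:01 PM = 10 h 4 min; less 30 min break → 9 h 34 min
Fri: 6:35 AM–3:48 PM = 9 h 13 min
Sat: 9:45 AM–4:06 PM = 6 h 21 min; less 15 min break → 6 h 6 min
Sun: 8:05 AM–7:28 PM = 11 h 23 min; less 10 min break → 11 h 13 min
Total: 11 h 15 min + 4 h 42 min + 5 h 18 min + 9 h 34 min + 9 h 13 min + 6 h 6 min + 11 h 13 min = 57 h 21 min.

57 h 21 min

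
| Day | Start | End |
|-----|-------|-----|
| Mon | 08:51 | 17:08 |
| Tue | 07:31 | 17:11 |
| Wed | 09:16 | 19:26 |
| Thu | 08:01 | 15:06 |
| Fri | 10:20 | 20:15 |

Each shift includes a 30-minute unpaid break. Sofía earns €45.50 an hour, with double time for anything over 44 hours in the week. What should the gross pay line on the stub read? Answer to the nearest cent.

€1939.06

Mon: 08:51–17:08 = 8 h 17 min; less 30 min break → 7 h 47 min
Tue: 07:31–17:11 = 9 h 40 min; less 30 min break → 9 h 10 min
Wed: 09:16–19:26 = 10 h 10 min; less 30 min break → 9 h 40 min
Thu: 08:01–15:06 = 7 h 5 min; less 30 min break → 6 h 35 min
Fri: 10:20–20:15 = 9 h 55 min; less 30 min break → 9 h 25 min
Total worked: 42 h 37 min = 2557 min.
Regular 42 h 37 min = 2557 min at €45.50/h; overtime 0 h 0 min = 0 min at €91.00/h.
Pay = (2557 × €45.50 + 0 × €91.00) ÷ 60 = €1939.06.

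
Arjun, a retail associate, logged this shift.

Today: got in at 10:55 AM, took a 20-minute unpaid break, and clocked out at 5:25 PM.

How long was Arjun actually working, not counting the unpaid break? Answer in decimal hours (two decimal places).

Today: 10:55 AM–5:25 PM = 6 h 30 min; less 20 min break → 6 h 10 min

6.17 hours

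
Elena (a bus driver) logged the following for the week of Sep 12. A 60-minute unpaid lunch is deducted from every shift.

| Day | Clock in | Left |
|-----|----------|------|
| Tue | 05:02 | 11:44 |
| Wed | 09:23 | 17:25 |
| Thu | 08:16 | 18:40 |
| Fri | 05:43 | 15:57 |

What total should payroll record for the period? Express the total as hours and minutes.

31 h 22 min

Tue: 05:02–11:44 = 6 h 42 min; less 60 min break → 5 h 42 min
Wed: 09:23–17:25 = 8 h 2 min; less 60 min break → 7 h 2 min
Thu: 08:16–18:40 = 10 h 24 min; less 60 min break → 9 h 24 min
Fri: 05:43–15:57 = 10 h 14 min; less 60 min break → 9 h 14 min
Total: 5 h 42 min + 7 h 2 min + 9 h 24 min + 9 h 14 min = 31 h 22 min.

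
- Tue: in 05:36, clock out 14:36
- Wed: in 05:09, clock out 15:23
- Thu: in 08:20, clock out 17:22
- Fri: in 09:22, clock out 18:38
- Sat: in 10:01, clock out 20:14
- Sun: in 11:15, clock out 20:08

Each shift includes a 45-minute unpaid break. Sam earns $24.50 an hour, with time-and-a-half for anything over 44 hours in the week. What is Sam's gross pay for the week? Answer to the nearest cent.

Tue: 05:36–14:36 = 9 h 0 min; less 45 min break → 8 h 15 min
Wed: 05:09–15:23 = 10 h 14 min; less 45 min break → 9 h 29 min
Thu: 08:20–17:22 = 9 h 2 min; less 45 min break → 8 h 17 min
Fri: 09:22–18:38 = 9 h 16 min; less 45 min break → 8 h 31 min
Sat: 10:01–20:14 = 10 h 13 min; less 45 min break → 9 h 28 min
Sun: 11:15–20:08 = 8 h 53 min; less 45 min break → 8 h 8 min
Total worked: 52 h 8 min = 3128 min.
Regular 44 h 0 min = 2640 min at $24.50/h; overtime 8 h 8 min = 488 min at $36.75/h.
Pay = (2640 × $24.50 + 488 × $36.75) ÷ 60 = $1376.90.

$1376.90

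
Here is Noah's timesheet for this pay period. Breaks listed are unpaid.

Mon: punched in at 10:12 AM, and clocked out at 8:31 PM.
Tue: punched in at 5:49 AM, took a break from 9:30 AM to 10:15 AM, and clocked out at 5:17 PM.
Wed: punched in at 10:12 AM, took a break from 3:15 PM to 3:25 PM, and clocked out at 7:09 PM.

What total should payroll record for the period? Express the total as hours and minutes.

Mon: 10:12 AM–8:31 PM = 10 h 19 min
Tue: 5:49 AM–5:17 PM = 11 h 28 min; less 45 min break → 10 h 43 min
Wed: 10:12 AM–7:09 PM = 8 h 57 min; less 10 min break → 8 h 47 min
Total: 10 h 19 min + 10 h 43 min + 8 h 47 min = 29 h 49 min.

29 h 49 min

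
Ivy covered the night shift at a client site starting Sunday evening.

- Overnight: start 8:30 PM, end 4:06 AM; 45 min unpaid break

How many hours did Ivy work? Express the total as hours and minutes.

6 h 51 min

Overnight: 8:30 PM → midnight = 3 h 30 min; midnight → 4:06 AM = 4 h 6 min; span 7 h 36 min; less 45 min break → 6 h 51 min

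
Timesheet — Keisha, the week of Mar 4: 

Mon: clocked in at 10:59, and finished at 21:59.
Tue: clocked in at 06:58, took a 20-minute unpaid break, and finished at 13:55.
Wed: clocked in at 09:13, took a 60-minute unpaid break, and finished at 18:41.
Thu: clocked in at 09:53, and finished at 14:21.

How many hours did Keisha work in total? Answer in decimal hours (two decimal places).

Mon: 10:59–21:59 = 11 h 0 min
Tue: 06:58–13:55 = 6 h 57 min; less 20 min break → 6 h 37 min
Wed: 09:13–18:41 = 9 h 28 min; less 60 min break → 8 h 28 min
Thu: 09:53–14:21 = 4 h 28 min
Total: 11 h 0 min + 6 h 37 min + 8 h 28 min + 4 h 28 min = 30 h 33 min.

30.55 hours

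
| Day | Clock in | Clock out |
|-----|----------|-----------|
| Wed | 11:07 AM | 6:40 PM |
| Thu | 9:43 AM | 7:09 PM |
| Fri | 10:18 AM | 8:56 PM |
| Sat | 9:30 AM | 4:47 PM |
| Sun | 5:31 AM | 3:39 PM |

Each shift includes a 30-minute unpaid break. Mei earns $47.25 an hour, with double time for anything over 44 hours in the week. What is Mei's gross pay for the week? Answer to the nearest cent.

Wed: 11:07 AM–6:40 PM = 7 h 33 min; less 30 min break → 7 h 3 min
Thu: 9:43 AM–7:09 PM = 9 h 26 min; less 30 min break → 8 h 56 min
Fri: 10:18 AM–8:56 PM = 10 h 38 min; less 30 min break → 10 h 8 min
Sat: 9:30 AM–4:47 PM = 7 h 17 min; less 30 min break → 6 h 47 min
Sun: 5:31 AM–3:39 PM = 10 h 8 min; less 30 min break → 9 h 38 min
Total worked: 42 h 32 min = 2552 min.
Regular 42 h 32 min = 2552 min at $47.25/h; overtime 0 h 0 min = 0 min at $94.50/h.
Pay = (2552 × $47.25 + 0 × $94.50) ÷ 60 = $2009.70.

$2009.70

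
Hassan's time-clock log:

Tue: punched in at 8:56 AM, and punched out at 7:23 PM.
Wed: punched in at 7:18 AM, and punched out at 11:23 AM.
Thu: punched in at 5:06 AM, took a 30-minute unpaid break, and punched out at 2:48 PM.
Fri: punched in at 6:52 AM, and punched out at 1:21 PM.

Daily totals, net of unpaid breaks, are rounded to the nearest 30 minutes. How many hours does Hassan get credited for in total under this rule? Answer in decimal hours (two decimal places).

30.00 hours

Tue: 8:56 AM–7:23 PM = 10 h 27 min → rounds to 10 h 30 min
Wed: 7:18 AM–11:23 AM = 4 h 5 min → rounds to 4 h 0 min
Thu: 5:06 AM–2:48 PM = 9 h 42 min − 30 min = 9 h 12 min → rounds to 9 h 0 min
Fri: 6:52 AM–1:21 PM = 6 h 29 min → rounds to 6 h 30 min
Total credited: 30 h 0 min.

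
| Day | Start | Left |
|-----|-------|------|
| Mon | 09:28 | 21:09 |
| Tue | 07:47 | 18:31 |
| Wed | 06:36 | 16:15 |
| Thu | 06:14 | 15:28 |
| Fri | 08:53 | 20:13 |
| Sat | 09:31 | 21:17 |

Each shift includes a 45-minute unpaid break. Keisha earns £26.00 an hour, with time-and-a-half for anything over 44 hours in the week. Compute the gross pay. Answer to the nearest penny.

£1764.10

Mon: 09:28–21:09 = 11 h 41 min; less 45 min break → 10 h 56 min
Tue: 07:47–18:31 = 10 h 44 min; less 45 min break → 9 h 59 min
Wed: 06:36–16:15 = 9 h 39 min; less 45 min break → 8 h 54 min
Thu: 06:14–15:28 = 9 h 14 min; less 45 min break → 8 h 29 min
Fri: 08:53–20:13 = 11 h 20 min; less 45 min break → 10 h 35 min
Sat: 09:31–21:17 = 11 h 46 min; less 45 min break → 11 h 1 min
Total worked: 59 h 54 min = 3594 min.
Regular 44 h 0 min = 2640 min at £26.00/h; overtime 15 h 54 min = 954 min at £39.00/h.
Pay = (2640 × £26.00 + 954 × £39.00) ÷ 60 = £1764.10.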